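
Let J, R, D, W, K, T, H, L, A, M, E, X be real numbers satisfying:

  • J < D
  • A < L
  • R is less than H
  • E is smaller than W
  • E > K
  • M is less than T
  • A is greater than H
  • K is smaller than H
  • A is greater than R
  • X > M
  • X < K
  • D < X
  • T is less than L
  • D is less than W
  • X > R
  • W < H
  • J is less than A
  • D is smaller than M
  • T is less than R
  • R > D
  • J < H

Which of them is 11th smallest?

A

Piecing the relations together gives one ordering: J < D < M < T < R < X < K < E < W < H < A < L.
Counting 11 from the smallest end gives A.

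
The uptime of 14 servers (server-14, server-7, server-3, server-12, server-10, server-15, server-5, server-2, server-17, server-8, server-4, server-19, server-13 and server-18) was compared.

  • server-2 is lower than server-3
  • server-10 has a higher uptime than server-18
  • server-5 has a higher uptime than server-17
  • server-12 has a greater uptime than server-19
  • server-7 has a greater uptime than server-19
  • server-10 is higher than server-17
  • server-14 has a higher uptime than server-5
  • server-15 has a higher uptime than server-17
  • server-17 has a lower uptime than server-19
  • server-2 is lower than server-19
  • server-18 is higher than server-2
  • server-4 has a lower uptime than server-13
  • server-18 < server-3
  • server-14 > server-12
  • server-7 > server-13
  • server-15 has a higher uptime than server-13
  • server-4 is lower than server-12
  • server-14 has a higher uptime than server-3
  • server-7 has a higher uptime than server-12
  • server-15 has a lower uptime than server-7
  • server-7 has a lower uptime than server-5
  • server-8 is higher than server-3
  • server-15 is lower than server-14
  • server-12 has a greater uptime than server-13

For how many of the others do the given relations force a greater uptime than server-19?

4

The elements the relations force above server-19 are server-12, server-7, server-5, server-14 — no chain reaches any other.
That is 4.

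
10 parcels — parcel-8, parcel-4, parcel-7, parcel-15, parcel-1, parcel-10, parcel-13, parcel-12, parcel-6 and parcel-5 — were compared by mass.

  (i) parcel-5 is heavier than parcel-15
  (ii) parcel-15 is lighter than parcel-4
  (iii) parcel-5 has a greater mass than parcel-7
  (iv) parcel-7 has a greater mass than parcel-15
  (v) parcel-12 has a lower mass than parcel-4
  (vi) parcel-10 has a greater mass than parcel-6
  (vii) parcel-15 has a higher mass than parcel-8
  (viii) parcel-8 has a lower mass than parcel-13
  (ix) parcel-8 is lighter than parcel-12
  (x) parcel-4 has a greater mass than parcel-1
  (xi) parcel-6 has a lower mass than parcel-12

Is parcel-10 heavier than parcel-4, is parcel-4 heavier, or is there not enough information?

Following every chain through parcel-10: below parcel-10 we get parcel-6.
parcel-4 is not reached, and no chain runs the other way from parcel-4 to parcel-10.
So the given relations leave the order of parcel-10 and parcel-4 undetermined.

undetermined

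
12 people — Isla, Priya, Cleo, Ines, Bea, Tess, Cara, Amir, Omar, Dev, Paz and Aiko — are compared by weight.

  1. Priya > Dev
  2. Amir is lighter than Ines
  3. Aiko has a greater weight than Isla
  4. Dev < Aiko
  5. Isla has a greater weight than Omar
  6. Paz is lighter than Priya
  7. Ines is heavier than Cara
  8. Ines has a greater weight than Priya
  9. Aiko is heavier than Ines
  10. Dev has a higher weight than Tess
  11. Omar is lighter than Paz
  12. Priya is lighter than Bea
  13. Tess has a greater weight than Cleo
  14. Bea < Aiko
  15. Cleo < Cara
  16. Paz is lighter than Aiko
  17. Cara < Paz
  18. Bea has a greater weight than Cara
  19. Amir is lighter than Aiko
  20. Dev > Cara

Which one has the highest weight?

Cleo is not greatest since Cleo < Tess; Tess is not greatest since Tess < Dev; Amir is not greatest since Amir < Aiko; Omar is not greatest since Omar < Paz; Cara is not greatest since Cara < Ines; Isla is not greatest since Isla < Aiko; Paz is not greatest since Paz < Aiko; Dev is not greatest since Dev < Aiko; Priya is not greatest since Priya < Ines; Ines is not greatest since Ines < Aiko; Bea is not greatest since Bea < Aiko.
Only Aiko has nothing above it, so Aiko is the highest weight.

Aiko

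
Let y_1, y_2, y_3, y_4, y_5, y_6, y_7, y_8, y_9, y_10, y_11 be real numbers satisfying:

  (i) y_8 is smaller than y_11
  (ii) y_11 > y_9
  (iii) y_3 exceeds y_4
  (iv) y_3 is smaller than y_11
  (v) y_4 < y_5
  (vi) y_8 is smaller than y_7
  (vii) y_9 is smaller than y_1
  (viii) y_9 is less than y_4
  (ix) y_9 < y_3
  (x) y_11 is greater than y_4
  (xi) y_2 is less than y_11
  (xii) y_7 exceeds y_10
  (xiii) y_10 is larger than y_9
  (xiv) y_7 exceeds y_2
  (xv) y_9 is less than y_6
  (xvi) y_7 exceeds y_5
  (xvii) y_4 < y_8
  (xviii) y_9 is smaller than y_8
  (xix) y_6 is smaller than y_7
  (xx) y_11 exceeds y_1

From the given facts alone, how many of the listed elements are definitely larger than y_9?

From y_9 the given relations immediately reach y_4, y_3, y_6, y_8, y_1, y_10, y_11.
From those, y_5, y_7 — 9 in total.
No other element is forced above y_9 by the given relations, so the count is 9.

9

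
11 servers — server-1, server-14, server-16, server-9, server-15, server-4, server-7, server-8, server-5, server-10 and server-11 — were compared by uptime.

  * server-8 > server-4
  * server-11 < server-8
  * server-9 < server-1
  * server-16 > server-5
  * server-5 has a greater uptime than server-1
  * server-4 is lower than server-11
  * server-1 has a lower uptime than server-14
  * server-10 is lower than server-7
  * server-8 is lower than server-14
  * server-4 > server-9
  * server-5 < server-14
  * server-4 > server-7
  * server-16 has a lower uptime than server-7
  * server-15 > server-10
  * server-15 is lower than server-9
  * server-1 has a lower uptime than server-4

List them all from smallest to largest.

server-10 < server-15 < server-9 < server-1 < server-5 < server-16 < server-7 < server-4 < server-11 < server-8 < server-14

Nothing is placed below server-10, so it is least; from there server-10 < server-15; server-15 < server-9; server-9 < server-1; server-1 < server-5; server-5 < server-16; server-16 < server-7; server-7 < server-4; server-4 < server-11; server-11 < server-8; server-8 < server-14, each given directly.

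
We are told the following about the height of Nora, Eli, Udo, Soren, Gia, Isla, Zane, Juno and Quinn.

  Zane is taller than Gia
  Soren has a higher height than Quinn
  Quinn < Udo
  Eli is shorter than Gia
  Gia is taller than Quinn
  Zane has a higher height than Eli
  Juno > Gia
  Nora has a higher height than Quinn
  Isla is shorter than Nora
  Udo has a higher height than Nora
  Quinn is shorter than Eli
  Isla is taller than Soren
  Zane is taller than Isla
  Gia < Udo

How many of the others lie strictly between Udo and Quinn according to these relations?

5

The relations place Quinn below Udo. An element lies strictly between them when it is forced above Quinn and also forced below Udo.
Above Quinn: {Eli, Soren, Isla, Gia, Juno, Zane, Nora}. Below Udo: {Eli, Soren, Isla, Gia, Nora}.
Intersection: {Eli, Soren, Isla, Gia, Nora} — 5.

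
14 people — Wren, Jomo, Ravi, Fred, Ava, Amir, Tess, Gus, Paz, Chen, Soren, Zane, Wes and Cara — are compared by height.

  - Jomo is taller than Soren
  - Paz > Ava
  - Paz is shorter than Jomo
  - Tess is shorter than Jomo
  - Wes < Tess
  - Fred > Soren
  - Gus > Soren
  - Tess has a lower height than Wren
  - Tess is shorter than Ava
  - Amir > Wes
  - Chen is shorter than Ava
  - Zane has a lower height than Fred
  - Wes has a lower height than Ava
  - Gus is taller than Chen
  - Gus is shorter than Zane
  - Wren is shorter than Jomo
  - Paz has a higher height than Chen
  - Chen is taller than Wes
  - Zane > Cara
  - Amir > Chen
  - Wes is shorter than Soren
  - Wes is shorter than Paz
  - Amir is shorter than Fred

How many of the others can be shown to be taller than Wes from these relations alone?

The elements the relations force above Wes are Soren, Chen, Amir, Tess, Gus, Ava, Paz, Zane, Fred, Wren, Jomo — no chain reaches any other.
That is 11.

11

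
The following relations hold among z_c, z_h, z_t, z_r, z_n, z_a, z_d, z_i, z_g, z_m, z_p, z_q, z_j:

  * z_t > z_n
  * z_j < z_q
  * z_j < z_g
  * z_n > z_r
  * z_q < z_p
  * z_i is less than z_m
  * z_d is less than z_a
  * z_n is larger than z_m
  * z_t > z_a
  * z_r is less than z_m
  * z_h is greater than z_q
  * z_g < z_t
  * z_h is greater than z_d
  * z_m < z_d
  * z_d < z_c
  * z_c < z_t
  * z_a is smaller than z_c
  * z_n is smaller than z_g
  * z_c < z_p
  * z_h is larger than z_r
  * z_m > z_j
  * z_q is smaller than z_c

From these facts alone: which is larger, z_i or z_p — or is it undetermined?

z_p

z_i < z_m and z_m < z_d give z_i < z_d.
Then z_d < z_a extends the chain to z_a.
With z_a < z_c: z_i < z_m < z_d < z_a < z_c.
With z_c < z_p: z_i < z_m < z_d < z_a < z_c < z_p.
So z_p is larger.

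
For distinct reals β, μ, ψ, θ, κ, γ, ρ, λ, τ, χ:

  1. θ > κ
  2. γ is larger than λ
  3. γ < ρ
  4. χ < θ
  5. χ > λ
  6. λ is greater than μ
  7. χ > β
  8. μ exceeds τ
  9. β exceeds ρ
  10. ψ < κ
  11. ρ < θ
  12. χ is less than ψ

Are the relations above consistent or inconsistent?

consistent

The single ordering τ < μ < λ < γ < ρ < β < χ < ψ < κ < θ satisfies every listed relation, so no contradiction arises.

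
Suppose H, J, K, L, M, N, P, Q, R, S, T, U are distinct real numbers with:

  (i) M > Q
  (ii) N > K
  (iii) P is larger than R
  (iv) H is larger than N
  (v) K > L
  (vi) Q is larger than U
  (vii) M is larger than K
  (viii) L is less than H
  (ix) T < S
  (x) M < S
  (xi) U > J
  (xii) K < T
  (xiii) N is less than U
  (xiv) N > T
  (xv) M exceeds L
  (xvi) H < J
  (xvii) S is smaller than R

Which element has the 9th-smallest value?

M

Piecing the relations together gives one ordering: L < K < T < N < H < J < U < Q < M < S < R < P.
The 9th smallest is M.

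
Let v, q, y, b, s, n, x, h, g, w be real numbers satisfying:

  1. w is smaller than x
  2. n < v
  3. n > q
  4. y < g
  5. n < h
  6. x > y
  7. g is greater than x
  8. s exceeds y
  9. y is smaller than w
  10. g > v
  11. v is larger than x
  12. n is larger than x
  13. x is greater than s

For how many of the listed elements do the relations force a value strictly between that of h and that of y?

4

The relations place y below h. An element lies strictly between them when it is forced above y and also forced below h.
Above y: {w, s, x, n, v, g}. Below h: {w, s, q, x, n}.
Intersection: {w, s, x, n} — 4.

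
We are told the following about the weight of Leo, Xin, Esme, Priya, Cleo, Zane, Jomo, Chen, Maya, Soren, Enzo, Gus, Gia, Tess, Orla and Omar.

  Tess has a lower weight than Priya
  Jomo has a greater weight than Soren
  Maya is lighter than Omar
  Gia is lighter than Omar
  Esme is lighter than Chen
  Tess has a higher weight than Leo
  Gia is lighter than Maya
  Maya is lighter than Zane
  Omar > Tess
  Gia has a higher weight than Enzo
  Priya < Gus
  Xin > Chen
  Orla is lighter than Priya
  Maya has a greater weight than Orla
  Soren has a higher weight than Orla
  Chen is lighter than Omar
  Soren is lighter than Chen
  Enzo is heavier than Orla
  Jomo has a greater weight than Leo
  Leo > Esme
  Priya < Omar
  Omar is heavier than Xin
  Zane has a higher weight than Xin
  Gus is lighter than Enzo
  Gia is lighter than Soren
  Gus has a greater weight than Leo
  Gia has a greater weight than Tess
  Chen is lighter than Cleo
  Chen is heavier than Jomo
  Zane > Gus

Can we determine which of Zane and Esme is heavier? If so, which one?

Zane

Following the relations from Esme: Esme < Leo < Tess < Priya < Gus < Enzo < Gia < Soren < Jomo < Chen < Xin < Zane.
So Zane is heavier.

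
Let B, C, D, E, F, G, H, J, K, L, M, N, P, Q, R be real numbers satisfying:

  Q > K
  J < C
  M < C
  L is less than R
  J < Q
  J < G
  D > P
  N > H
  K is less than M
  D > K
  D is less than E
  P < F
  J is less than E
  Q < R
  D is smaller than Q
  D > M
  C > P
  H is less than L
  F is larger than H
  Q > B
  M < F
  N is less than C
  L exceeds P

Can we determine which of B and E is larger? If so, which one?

undetermined

Following every chain through B: above B we get Q, R.
E is not reached, and no chain runs the other way from E to B.
So the given relations leave the order of B and E undetermined.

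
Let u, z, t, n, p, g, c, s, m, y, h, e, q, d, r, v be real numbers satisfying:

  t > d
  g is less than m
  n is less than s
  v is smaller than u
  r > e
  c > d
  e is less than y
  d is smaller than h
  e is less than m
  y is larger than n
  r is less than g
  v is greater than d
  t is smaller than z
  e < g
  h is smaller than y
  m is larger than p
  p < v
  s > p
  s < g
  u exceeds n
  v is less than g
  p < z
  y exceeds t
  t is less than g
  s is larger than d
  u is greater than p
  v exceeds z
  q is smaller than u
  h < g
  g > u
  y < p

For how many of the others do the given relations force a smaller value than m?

Directly below m: e, p, g.
One step further: h, r, t, y, v, u, s (10 so far).
One step further: d, q, n, z (14 so far).
No other element is forced below m by the given relations, so the count is 14.

14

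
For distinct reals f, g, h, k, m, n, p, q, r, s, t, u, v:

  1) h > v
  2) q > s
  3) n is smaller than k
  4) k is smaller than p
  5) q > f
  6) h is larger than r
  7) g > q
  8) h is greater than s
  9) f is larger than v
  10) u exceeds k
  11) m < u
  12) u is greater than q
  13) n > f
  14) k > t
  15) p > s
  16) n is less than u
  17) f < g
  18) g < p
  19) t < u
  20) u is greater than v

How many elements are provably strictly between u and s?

1

The relations place s below u. An element lies strictly between them when it is forced above s and also forced below u.
Above s: {h, q, g, p}. Below u: {v, f, m, n, t, k, q}.
Intersection: {q} — 1.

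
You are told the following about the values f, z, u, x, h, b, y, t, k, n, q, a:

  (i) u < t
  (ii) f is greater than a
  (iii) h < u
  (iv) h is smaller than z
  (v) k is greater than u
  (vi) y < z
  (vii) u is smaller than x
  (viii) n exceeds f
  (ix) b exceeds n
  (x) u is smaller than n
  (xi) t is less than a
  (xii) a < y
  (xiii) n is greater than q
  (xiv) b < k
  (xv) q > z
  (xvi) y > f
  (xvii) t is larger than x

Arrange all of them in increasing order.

Nothing is placed below h, so it is least; from there h < u; u < x; x < t; t < a; a < f; f < y; y < z; z < q; q < n; n < b; b < k, each given directly.

h < u < x < t < a < f < y < z < q < n < b < k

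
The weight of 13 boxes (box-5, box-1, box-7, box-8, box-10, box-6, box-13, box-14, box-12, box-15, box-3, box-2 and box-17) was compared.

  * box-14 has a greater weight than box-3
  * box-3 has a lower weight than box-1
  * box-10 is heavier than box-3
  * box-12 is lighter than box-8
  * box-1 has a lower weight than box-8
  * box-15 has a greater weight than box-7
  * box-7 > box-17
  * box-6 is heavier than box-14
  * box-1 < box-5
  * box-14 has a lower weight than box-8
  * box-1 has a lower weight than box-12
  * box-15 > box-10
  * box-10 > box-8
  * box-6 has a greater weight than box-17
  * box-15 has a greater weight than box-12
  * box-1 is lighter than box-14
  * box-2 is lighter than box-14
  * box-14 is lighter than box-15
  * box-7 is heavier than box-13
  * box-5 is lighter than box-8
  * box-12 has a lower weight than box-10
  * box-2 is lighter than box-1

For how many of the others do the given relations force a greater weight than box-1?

7

From box-1 the given relations immediately reach box-5, box-14, box-12, box-8.
From those, box-6, box-10, box-15 — 7 in total.
No other element is forced above box-1 by the given relations, so the count is 7.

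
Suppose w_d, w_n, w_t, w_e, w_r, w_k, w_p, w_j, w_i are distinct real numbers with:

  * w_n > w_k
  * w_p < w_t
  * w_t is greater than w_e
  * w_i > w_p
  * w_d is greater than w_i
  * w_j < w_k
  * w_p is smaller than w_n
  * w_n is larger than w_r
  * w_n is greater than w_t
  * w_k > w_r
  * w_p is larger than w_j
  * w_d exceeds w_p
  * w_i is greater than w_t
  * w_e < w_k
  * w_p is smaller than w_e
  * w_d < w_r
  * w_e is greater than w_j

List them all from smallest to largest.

Each adjacent pair is fixed by a given relation: w_j < w_p; w_p < w_e; w_e < w_t; w_t < w_i; w_i < w_d; w_d < w_r; w_r < w_k; w_k < w_n. Chaining them end to end gives the full order.

w_j < w_p < w_e < w_t < w_i < w_d < w_r < w_k < w_n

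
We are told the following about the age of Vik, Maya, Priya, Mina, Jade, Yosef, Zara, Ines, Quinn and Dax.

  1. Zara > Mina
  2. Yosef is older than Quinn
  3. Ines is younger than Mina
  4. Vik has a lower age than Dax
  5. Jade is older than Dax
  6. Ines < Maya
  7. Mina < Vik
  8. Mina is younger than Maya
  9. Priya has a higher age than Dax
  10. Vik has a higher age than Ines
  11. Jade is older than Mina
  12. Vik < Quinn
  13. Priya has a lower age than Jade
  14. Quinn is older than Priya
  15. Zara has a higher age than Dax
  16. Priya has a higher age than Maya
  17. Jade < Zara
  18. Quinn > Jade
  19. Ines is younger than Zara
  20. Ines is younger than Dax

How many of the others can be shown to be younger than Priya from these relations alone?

5

From Priya the given relations immediately reach Dax, Maya.
From those, Ines, Mina, Vik — 5 in total.
No other element is forced below Priya by the given relations, so the count is 5.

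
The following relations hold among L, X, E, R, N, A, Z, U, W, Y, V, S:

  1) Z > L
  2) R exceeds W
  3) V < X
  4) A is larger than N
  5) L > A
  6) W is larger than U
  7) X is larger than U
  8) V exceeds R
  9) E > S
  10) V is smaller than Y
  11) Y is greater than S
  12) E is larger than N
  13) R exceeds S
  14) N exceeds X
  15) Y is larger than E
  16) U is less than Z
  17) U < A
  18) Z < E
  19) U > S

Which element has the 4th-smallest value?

The consecutive relations fix a unique order: S < U < W < R < V < X < N < A < L < Z < E < Y.
Counting 4 from the smallest end gives R.

R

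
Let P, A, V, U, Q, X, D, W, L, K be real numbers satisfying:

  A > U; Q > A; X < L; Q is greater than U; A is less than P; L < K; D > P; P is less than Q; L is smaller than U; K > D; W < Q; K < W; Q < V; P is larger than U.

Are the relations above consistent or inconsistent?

The single ordering X < L < U < A < P < D < K < W < Q < V satisfies every listed relation, so no contradiction arises.

consistent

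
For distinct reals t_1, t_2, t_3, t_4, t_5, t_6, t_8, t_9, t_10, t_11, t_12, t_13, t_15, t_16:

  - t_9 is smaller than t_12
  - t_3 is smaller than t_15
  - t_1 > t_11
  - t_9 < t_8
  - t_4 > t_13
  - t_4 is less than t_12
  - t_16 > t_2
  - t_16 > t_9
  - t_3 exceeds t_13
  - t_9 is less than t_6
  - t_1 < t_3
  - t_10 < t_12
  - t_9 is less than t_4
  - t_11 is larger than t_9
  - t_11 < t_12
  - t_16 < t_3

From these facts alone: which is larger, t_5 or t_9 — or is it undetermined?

Following every chain through t_9: above t_9 we get t_11, t_16, t_1, t_3, t_8, t_4, t_15, t_6, t_12.
t_5 is not reached, and no chain runs the other way from t_5 to t_9.
So the given relations leave the order of t_9 and t_5 undetermined.

undetermined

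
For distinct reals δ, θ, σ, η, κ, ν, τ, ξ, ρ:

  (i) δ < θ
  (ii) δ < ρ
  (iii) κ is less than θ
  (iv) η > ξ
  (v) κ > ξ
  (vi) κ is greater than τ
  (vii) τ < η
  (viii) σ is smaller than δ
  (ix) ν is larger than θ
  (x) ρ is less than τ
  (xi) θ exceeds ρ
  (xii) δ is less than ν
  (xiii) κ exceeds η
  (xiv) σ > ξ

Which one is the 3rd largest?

Chaining the given pairs: ξ < σ < δ < ρ < τ < η < κ < θ < ν.
Counting 3 from the largest end gives κ.

κ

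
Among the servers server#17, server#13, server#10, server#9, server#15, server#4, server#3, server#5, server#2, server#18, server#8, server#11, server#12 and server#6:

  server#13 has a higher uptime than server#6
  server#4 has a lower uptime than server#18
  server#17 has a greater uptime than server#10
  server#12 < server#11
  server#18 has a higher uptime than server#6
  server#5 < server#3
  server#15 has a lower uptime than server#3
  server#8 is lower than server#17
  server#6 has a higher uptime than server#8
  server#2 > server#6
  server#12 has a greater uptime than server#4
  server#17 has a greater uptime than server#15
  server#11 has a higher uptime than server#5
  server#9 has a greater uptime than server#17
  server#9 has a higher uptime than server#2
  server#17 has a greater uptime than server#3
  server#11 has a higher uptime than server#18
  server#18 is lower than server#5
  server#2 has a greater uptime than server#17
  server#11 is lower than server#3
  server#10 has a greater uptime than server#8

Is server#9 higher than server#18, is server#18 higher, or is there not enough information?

server#9

server#18 < server#5 and server#5 < server#11 give server#18 < server#11.
With server#11 < server#3: server#18 < server#5 < server#11 < server#3.
With server#3 < server#17: server#18 < server#5 < server#11 < server#3 < server#17.
With server#17 < server#2: server#18 < server#5 < server#11 < server#3 < server#17 < server#2.
Then server#2 < server#9 extends the chain to server#9.
So server#9 is higher.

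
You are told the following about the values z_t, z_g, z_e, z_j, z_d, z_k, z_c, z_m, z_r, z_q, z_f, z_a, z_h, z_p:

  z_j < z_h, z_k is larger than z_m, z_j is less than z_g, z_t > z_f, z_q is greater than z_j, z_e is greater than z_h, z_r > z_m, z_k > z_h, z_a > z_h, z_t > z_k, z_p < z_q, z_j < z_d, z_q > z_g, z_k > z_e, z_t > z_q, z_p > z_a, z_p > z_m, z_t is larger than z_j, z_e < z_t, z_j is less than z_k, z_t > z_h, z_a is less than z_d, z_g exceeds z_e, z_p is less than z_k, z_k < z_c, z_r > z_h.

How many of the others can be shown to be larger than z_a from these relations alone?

Directly above z_a: z_p, z_d.
One step further: z_q, z_k (4 so far).
One step further: z_t, z_c (6 so far).
No other element is forced above z_a by the given relations, so the count is 6.

6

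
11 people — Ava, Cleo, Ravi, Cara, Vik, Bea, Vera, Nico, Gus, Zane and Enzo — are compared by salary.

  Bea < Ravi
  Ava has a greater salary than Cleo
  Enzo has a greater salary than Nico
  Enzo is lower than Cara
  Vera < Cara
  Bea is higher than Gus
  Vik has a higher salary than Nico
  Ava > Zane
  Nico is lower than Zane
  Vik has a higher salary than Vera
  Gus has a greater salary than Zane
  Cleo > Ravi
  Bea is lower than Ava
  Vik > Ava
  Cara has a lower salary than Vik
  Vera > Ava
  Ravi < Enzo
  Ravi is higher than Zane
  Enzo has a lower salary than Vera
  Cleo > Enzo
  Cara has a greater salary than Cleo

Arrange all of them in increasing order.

Nico < Zane < Gus < Bea < Ravi < Enzo < Cleo < Ava < Vera < Cara < Vik

Each adjacent pair is fixed by a given relation: Nico < Zane; Zane < Gus; Gus < Bea; Bea < Ravi; Ravi < Enzo; Enzo < Cleo; Cleo < Ava; Ava < Vera; Vera < Cara; Cara < Vik. Chaining them end to end gives the full order.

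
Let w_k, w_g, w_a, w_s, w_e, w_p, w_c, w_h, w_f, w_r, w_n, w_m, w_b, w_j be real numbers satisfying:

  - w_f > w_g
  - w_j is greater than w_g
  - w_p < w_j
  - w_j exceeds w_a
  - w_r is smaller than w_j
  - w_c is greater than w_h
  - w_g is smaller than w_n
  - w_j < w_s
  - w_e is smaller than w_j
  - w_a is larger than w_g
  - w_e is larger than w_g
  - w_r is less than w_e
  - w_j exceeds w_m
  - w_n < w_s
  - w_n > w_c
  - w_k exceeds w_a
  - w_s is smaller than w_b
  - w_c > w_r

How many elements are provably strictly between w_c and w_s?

1

Chaining upward from w_c reaches: w_n, w_b.
Chaining downward from w_s reaches: w_r, w_h, w_g, w_a, w_m, w_p, w_e, w_j, w_n.
Strictly between w_c and w_s are those in both lists: w_n — 1 element.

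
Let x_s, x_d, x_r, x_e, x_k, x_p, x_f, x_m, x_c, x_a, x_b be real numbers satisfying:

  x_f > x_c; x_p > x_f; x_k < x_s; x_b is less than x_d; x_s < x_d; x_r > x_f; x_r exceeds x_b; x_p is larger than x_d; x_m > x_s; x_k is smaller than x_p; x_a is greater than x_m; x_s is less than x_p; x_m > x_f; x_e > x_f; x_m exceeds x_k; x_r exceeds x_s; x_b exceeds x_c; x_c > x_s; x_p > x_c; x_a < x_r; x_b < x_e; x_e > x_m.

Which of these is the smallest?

Chaining upward from x_k: directly above it, x_s, x_m, x_p; then x_c, x_d, x_a, x_r, x_e; then x_b, x_f.
That covers every other element, and nothing is given below x_k, so x_k is the smallest.

x_k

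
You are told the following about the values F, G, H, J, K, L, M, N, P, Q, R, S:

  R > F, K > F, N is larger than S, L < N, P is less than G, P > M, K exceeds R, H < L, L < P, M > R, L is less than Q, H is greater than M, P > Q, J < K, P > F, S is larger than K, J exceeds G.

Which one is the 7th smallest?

P

The consecutive relations fix a unique order: F < R < M < H < L < Q < P < G < J < K < S < N.
Counting 7 from the smallest end gives P.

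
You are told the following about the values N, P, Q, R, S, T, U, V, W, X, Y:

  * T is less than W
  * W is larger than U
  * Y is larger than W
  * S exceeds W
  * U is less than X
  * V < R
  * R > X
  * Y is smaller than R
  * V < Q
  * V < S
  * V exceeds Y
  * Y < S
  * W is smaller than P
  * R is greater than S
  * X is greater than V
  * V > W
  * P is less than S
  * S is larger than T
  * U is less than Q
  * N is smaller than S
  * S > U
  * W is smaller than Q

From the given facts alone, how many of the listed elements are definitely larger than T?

8

The elements the relations force above T are W, Y, V, X, Q, P, S, R — no chain reaches any other.
That is 8.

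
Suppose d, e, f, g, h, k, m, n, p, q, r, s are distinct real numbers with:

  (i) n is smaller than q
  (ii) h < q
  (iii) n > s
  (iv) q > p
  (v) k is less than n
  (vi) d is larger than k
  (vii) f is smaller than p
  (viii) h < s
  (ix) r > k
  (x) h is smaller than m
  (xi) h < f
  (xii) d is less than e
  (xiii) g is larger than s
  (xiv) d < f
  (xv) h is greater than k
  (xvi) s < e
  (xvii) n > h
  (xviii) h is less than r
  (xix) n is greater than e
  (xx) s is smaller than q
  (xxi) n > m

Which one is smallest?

Chaining upward from k: directly above it, h, d, r, n; then s, f, e, m, q; then p, g.
That covers every other element, and nothing is given below k, so k is the smallest.

k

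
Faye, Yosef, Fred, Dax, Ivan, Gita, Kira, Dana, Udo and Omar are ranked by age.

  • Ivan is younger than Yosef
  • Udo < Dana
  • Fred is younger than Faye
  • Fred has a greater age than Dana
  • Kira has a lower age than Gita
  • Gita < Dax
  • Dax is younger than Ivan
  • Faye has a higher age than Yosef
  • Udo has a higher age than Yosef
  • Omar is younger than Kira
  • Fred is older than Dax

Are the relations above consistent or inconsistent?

The single ordering Omar < Kira < Gita < Dax < Ivan < Yosef < Udo < Dana < Fred < Faye satisfies every listed relation, so no contradiction arises.

consistent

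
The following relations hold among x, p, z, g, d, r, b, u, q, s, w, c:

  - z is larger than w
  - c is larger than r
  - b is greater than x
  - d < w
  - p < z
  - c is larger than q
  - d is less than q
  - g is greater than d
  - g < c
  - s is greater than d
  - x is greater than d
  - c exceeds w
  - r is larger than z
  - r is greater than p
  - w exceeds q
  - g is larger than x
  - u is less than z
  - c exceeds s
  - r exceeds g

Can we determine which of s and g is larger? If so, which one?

undetermined

Following every chain through g: above g we get r, c; below g we get d, x.
s is not reached, and no chain runs the other way from s to g.
So the given relations leave the order of g and s undetermined.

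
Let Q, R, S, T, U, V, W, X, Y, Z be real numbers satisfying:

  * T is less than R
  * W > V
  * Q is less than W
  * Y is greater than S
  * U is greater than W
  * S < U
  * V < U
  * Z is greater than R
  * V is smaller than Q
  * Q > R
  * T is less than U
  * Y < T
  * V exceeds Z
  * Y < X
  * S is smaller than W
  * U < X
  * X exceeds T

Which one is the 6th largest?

Z

Chaining the given pairs: S < Y < T < R < Z < V < Q < W < U < X.
The 6th largest is Z.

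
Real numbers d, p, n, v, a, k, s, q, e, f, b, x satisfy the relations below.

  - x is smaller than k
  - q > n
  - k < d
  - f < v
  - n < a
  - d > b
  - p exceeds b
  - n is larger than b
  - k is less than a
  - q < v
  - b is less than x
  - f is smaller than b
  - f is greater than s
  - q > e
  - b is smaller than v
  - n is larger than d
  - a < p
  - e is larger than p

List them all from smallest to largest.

Nothing is placed below s, so it is least; from there s < f; f < b; b < x; x < k; k < d; d < n; n < a; a < p; p < e; e < q; q < v, each given directly.

s < f < b < x < k < d < n < a < p < e < q < v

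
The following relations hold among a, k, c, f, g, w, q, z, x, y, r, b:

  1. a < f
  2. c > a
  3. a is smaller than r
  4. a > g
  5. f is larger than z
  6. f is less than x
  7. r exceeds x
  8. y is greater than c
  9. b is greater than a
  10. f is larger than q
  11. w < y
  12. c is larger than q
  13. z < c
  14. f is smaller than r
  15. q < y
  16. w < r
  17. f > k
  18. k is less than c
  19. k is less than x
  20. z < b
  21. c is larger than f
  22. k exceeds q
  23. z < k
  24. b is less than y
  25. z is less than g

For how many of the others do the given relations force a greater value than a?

6

Directly above a: f, c, b, r.
One step further: x, y (6 so far).
No other element is forced above a by the given relations, so the count is 6.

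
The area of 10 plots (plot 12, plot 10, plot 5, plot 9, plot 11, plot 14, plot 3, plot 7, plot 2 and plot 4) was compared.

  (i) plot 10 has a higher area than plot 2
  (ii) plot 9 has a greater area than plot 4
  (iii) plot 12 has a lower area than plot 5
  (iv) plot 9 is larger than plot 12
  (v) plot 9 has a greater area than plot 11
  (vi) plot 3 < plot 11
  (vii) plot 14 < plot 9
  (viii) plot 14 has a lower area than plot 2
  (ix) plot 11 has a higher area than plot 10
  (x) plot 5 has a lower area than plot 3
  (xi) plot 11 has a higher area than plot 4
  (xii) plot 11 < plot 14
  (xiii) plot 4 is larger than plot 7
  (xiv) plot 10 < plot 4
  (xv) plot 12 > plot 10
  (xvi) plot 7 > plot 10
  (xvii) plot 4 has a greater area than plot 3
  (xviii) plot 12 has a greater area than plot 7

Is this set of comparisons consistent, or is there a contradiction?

We have plot 14 < plot 2 stated directly, yet also plot 2 < plot 10 < plot 7 < plot 12 < plot 5 < plot 3 < plot 4 < plot 11 < plot 14 by chaining the others — so plot 2 < plot 14. Contradiction.

inconsistent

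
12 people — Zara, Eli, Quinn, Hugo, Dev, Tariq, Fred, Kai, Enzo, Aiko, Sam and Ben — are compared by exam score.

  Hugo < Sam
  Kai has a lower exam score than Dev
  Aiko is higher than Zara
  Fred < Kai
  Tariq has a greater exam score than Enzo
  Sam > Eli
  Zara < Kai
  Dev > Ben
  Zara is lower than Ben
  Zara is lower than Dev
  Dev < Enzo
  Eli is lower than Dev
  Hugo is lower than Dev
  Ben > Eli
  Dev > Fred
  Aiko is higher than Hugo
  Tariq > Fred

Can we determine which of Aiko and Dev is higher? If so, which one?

undetermined

Following every chain through Aiko: below Aiko we get Hugo, Zara.
Dev is not reached, and no chain runs the other way from Dev to Aiko.
So the given relations leave the order of Aiko and Dev undetermined.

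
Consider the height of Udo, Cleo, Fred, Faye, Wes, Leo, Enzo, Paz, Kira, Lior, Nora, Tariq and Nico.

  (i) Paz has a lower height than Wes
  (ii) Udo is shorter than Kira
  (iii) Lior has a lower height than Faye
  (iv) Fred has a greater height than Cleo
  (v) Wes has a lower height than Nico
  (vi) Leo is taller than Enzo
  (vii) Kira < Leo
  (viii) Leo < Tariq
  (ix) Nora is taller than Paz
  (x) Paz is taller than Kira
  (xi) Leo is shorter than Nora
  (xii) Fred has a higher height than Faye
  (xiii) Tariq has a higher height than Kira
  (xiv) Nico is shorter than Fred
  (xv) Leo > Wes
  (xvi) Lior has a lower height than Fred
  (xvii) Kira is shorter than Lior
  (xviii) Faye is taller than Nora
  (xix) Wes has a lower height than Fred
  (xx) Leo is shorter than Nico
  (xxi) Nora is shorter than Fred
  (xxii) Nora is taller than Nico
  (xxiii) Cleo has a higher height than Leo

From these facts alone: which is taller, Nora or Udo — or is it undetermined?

Nora

Udo < Kira and Kira < Paz give Udo < Paz.
Then Paz < Wes extends the chain to Wes.
Then Wes < Leo extends the chain to Leo.
With Leo < Nico: Udo < Kira < Paz < Wes < Leo < Nico.
With Nico < Nora: Udo < Kira < Paz < Wes < Leo < Nico < Nora.
So Nora is taller.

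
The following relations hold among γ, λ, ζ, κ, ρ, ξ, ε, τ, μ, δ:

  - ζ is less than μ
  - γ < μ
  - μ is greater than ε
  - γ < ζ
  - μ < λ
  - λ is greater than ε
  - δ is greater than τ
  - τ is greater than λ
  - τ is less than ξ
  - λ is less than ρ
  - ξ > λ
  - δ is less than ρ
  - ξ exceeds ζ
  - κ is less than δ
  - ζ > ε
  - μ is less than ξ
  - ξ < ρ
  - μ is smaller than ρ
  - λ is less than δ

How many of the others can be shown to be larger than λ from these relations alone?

The elements the relations force above λ are τ, ξ, δ, ρ — no chain reaches any other.
That is 4.

4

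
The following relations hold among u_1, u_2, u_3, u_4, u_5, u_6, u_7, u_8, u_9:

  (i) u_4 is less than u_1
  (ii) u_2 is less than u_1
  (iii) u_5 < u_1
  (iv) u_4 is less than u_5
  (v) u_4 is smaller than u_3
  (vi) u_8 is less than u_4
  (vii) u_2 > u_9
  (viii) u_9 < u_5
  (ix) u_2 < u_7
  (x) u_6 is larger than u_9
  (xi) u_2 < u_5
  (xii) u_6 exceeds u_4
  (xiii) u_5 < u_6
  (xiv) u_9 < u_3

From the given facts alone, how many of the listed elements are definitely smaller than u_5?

4

The elements the relations force below u_5 are u_9, u_8, u_4, u_2 — no chain reaches any other.
That is 4.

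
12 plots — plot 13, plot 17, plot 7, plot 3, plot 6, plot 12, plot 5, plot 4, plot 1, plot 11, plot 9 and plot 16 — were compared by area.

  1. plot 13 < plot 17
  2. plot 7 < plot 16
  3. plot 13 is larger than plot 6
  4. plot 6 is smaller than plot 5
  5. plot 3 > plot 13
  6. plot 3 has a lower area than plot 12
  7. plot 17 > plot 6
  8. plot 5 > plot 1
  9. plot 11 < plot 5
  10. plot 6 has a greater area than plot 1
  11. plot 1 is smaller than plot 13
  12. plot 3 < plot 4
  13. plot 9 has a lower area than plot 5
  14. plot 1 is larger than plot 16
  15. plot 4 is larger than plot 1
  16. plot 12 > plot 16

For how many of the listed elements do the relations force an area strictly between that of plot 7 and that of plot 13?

3

The relations place plot 7 below plot 13. An element lies strictly between them when it is forced above plot 7 and also forced below plot 13.
Above plot 7: {plot 16, plot 1, plot 6, plot 3, plot 4, plot 17, plot 5, plot 12}. Below plot 13: {plot 16, plot 1, plot 6}.
Intersection: {plot 16, plot 1, plot 6} — 3.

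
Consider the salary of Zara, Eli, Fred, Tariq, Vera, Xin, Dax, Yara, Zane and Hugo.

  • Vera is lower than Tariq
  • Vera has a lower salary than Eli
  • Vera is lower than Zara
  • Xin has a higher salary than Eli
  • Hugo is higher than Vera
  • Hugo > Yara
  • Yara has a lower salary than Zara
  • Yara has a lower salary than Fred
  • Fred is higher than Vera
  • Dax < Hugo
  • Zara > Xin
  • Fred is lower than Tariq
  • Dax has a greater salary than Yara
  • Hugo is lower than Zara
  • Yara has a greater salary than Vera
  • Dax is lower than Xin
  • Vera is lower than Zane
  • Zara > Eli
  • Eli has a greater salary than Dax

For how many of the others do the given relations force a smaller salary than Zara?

6

From Zara the given relations immediately reach Vera, Yara, Hugo, Eli, Xin.
From those, Dax — 6 in total.
No other element is forced below Zara by the given relations, so the count is 6.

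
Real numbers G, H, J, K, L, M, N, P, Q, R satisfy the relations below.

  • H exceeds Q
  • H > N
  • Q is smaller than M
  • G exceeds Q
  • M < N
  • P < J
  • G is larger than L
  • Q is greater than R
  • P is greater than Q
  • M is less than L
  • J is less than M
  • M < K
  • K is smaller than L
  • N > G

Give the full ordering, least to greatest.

R < Q < P < J < M < K < L < G < N < H

Nothing is placed below R, so it is least; from there R < Q; Q < P; P < J; J < M; M < K; K < L; L < G; G < N; N < H, each given directly.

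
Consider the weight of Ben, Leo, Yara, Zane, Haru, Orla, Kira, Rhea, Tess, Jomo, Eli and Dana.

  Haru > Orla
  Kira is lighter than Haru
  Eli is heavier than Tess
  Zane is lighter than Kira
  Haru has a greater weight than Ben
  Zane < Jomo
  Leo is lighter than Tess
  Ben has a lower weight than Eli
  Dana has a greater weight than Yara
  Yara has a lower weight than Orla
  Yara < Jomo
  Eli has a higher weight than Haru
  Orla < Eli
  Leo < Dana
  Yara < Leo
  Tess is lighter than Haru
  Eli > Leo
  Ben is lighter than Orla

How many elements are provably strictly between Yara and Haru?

3

Chaining upward from Yara reaches: Orla, Leo, Tess, Eli, Dana, Jomo.
Chaining downward from Haru reaches: Ben, Zane, Kira, Orla, Leo, Tess.
Strictly between Yara and Haru are those in both lists: Orla, Leo, Tess — 3 elements.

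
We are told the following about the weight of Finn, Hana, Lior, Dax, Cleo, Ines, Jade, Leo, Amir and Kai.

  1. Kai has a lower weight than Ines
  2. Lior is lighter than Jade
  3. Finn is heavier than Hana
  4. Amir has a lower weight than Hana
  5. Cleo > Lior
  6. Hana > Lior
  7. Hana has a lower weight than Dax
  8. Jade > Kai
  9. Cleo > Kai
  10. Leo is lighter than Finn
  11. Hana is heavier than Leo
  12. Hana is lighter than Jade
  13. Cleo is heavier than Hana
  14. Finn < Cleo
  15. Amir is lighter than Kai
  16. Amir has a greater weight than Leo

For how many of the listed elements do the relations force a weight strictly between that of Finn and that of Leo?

Chaining upward from Leo reaches: Amir, Hana, Kai, Dax, Ines, Cleo, Jade.
Chaining downward from Finn reaches: Lior, Amir, Hana.
Strictly between Leo and Finn are those in both lists: Amir, Hana — 2 elements.

2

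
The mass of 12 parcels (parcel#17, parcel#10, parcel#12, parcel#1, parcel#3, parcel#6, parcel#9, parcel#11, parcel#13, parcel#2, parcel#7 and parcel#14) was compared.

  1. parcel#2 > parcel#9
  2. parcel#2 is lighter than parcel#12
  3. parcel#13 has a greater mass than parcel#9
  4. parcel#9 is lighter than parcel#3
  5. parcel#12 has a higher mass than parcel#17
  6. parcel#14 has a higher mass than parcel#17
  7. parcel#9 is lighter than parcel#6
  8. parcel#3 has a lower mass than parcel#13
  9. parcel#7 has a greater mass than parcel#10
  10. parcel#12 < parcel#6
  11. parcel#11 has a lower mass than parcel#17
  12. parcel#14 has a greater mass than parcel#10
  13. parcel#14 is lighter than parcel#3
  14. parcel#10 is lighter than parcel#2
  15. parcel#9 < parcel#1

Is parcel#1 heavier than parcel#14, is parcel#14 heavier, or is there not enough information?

Following every chain through parcel#14: above parcel#14 we get parcel#3, parcel#13; below parcel#14 we get parcel#11, parcel#17, parcel#10.
parcel#1 is not reached, and no chain runs the other way from parcel#1 to parcel#14.
So the given relations leave the order of parcel#14 and parcel#1 undetermined.

undetermined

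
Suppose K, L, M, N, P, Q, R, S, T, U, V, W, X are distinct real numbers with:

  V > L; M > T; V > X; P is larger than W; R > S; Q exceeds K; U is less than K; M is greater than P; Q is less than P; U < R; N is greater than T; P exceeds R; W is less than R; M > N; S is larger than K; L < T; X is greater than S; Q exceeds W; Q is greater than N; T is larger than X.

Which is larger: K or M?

K < S and S < X give K < X.
Then X < T extends the chain to T.
With T < N: K < S < X < T < N.
Then N < Q extends the chain to Q.
With Q < P: K < S < X < T < N < Q < P.
Then P < M extends the chain to M.
So K < M; M is the larger of the two.

M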